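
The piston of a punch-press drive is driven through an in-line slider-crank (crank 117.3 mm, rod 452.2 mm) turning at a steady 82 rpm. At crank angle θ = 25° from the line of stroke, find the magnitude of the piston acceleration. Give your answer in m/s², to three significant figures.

9.31

ω = 2π·82/60 = 8.587 rad/s
x(θ) = r cosθ + √(L² − r² sin²θ); with ω constant, a = ω²·d²x/dθ².
d²x/dθ² = −r cosθ − r²(cos2θ)/√u − r⁴ sin²2θ/(4u^{3/2}),  u = L² − r² sin²θ = 0.202027 m².
Substituting r = 0.1173 m, L = 0.4522 m, θ = 25°: d²x/dθ² = -0.12629 m.
a = ω²·d²x/dθ² = (8.587)²·(-0.12629) = -9.3124 m/s²;  |a| = 9.3124 m/s².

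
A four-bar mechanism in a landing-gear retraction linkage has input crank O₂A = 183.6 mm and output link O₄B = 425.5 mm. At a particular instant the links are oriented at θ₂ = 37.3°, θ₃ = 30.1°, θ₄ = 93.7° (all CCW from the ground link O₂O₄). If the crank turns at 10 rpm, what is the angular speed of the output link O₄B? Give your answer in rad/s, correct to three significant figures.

ω₂ = 1.047 rad/s (from 10 rpm).
Differentiating the loop-closure r₂e^{iθ₂}+r₃e^{iθ₃}=r₁+r₄e^{iθ₄} gives r₂ω₂e^{iθ₂}+r₃ω₃e^{iθ₃}=r₄ω₄e^{iθ₄}.
Eliminating the other unknown: ω₄ = r₂ω₂ sin(θ₂−θ₃) / [r₄ sin(θ₄−θ₃)].
Numerator sine = +0.12533; denominator sine = +0.89571.
Result = 0.1836·1.047·(+0.12533) / (0.4255·(+0.89571)) = +0.063227 rad/s; magnitude 0.063227 rad/s.

0.0632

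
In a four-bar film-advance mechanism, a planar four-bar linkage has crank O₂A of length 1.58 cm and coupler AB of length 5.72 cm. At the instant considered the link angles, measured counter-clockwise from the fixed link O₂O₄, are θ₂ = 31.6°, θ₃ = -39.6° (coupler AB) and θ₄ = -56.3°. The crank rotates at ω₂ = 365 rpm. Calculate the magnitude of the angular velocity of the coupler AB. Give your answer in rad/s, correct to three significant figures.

36.7

ω₂ = 38.22 rad/s (from 365 rpm).
Differentiating the loop-closure r₂e^{iθ₂}+r₃e^{iθ₃}=r₁+r₄e^{iθ₄} gives r₂ω₂e^{iθ₂}+r₃ω₃e^{iθ₃}=r₄ω₄e^{iθ₄}.
Eliminating the other unknown: ω₃ = r₂ω₂ sin(θ₄−θ₂) / [r₃ sin(θ₃−θ₄)].
Numerator sine = -0.99933; denominator sine = +0.28736.
Result = 0.0158·38.22·(-0.99933) / (0.0572·(+0.28736)) = -36.717 rad/s; magnitude 36.717 rad/s.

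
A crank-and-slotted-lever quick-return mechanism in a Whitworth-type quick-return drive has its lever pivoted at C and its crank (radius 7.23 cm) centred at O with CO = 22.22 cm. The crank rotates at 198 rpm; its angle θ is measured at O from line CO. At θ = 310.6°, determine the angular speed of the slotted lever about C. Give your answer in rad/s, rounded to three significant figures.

4.31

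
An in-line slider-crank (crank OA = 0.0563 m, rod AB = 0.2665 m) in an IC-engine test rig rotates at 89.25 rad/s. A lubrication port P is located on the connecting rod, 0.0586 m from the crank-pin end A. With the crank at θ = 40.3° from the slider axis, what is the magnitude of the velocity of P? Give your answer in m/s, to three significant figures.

ω = 89.25 rad/s.  Crank-pin speed |V_A| = rω = 5.0248 m/s, perpendicular to OA.
Rod angle: sinφ = −(r/L) sinθ ⇒ φ = -7.853°; ω_rod = −rω cosθ/√(L²−r²sin²θ) = -14.516 rad/s.
V_P = V_A + ω_rod × AP, with AP = 0.0586 m along the rod.
Components: V_Px = −rω sinθ − a·ω_rod·sinφ = -3.3662 m/s;  V_Py = rω cosθ + a·ω_rod·cosφ = +2.9896 m/s.
|V_P| = √(V_Px² + V_Py²) = 4.5021 m/s.

4.50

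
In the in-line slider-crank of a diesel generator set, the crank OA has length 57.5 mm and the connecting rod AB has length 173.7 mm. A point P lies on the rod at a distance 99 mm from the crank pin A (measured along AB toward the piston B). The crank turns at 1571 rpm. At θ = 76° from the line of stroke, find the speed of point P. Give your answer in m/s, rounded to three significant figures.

9.67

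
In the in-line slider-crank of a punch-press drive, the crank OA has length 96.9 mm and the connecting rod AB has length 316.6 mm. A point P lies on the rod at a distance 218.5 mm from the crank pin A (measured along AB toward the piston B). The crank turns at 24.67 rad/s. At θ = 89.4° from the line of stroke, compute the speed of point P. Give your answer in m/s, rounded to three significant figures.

ω = 24.67 rad/s.  Crank-pin speed |V_A| = rω = 2.3905 m/s, perpendicular to OA.
Rod angle: sinφ = −(r/L) sinθ ⇒ φ = -17.821°; ω_rod = −rω cosθ/√(L²−r²sin²θ) = -0.083054 rad/s.
V_P = V_A + ω_rod × AP, with AP = 0.2185 m along the rod.
Components: V_Px = −rω sinθ − a·ω_rod·sinφ = -2.3959 m/s;  V_Py = rω cosθ + a·ω_rod·cosφ = +0.0077566 m/s.
|V_P| = √(V_Px² + V_Py²) = 2.396 m/s.

2.40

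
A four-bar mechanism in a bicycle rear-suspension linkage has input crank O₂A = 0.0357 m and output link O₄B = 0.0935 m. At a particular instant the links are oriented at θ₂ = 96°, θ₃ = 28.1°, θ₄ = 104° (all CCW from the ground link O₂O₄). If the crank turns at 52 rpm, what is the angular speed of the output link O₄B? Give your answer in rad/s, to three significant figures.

1.99

ω₂ = 5.445 rad/s (from 52 rpm).
Differentiating the loop-closure r₂e^{iθ₂}+r₃e^{iθ₃}=r₁+r₄e^{iθ₄} gives r₂ω₂e^{iθ₂}+r₃ω₃e^{iθ₃}=r₄ω₄e^{iθ₄}.
Eliminating the other unknown: ω₄ = r₂ω₂ sin(θ₂−θ₃) / [r₄ sin(θ₄−θ₃)].
Numerator sine = +0.92653; denominator sine = +0.96987.
Result = 0.0357·5.445·(+0.92653) / (0.0935·(+0.96987)) = +1.9862 rad/s; magnitude 1.9862 rad/s.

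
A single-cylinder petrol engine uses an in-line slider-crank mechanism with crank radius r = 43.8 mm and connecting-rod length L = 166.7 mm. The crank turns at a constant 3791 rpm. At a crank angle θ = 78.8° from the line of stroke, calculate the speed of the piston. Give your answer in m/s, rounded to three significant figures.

18.0

ω = 2π·3791/60 = 397 rad/s
For an in-line slider-crank, x = r cosθ + √(L² − r² sin²θ), so v = −rω sinθ·[1 + r cosθ/√(L² − r² sin²θ)].
With r = 0.0438 m, L = 0.1667 m, θ = 78.8°: √(L² − r² sin²θ) = 0.16107 m.
v = −0.0438·397·0.98096·[1 + 0.0438·0.19423/0.16107] = -17.958 m/s.
|v| = 17.958 m/s.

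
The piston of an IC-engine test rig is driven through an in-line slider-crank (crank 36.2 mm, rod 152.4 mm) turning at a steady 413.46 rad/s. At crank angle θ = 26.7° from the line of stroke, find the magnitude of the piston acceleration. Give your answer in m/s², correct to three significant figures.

6420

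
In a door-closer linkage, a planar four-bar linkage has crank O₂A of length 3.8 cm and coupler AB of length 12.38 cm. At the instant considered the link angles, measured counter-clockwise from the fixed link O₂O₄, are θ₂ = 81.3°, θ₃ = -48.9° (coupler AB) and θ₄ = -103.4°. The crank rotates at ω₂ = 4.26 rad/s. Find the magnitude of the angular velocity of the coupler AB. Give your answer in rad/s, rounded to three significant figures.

ω₂ = 4.26 rad/s
Differentiating the loop-closure r₂e^{iθ₂}+r₃e^{iθ₃}=r₁+r₄e^{iθ₄} gives r₂ω₂e^{iθ₂}+r₃ω₃e^{iθ₃}=r₄ω₄e^{iθ₄}.
Eliminating the other unknown: ω₃ = r₂ω₂ sin(θ₄−θ₂) / [r₃ sin(θ₃−θ₄)].
Numerator sine = +0.08194; denominator sine = +0.81412.
Result = 0.038·4.26·(+0.08194) / (0.1238·(+0.81412)) = +0.13161 rad/s; magnitude 0.13161 rad/s.

0.132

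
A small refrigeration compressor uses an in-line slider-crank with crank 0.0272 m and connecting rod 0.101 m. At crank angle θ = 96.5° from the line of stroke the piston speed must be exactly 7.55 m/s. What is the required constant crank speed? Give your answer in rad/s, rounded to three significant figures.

For an in-line slider-crank, |v_piston| = rω|sinθ|·[1 + r cosθ/√(L² − r² sin²θ)].
With r = 0.0272 m, L = 0.101 m, θ = 96.5°: the bracketed kinematic factor |dx/dθ| = 0.02617 m.
ω = v/|dx/dθ| = 7.55/0.02617 = 288.5 rad/s.

288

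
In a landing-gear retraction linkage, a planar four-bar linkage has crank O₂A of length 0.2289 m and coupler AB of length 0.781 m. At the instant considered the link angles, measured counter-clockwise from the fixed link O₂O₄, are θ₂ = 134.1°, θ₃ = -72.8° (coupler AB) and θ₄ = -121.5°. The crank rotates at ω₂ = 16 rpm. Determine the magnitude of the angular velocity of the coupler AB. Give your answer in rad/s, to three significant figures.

0.633

ω₂ = 1.676 rad/s (from 16 rpm).
Differentiating the loop-closure r₂e^{iθ₂}+r₃e^{iθ₃}=r₁+r₄e^{iθ₄} gives r₂ω₂e^{iθ₂}+r₃ω₃e^{iθ₃}=r₄ω₄e^{iθ₄}.
Eliminating the other unknown: ω₃ = r₂ω₂ sin(θ₄−θ₂) / [r₃ sin(θ₃−θ₄)].
Numerator sine = +0.96858; denominator sine = +0.75126.
Result = 0.2289·1.676·(+0.96858) / (0.781·(+0.75126)) = +0.63312 rad/s; magnitude 0.63312 rad/s.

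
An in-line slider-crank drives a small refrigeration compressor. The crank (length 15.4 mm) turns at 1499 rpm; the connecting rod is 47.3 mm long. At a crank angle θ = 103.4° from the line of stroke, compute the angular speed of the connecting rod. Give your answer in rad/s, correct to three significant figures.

12.5

ω = 157 rad/s (converted from 1499 rpm).
The rod makes angle φ with the slider axis where L sinφ = r sinθ; differentiating, L cosφ·φ̇ = r ω cosθ.
L cosφ = √(L² − r² sin²θ) = 0.044865 m.
|ω_rod| = r ω |cosθ| / √(L² − r² sin²θ) = 0.0154·157·0.23175/0.044865 = 12.487 rad/s.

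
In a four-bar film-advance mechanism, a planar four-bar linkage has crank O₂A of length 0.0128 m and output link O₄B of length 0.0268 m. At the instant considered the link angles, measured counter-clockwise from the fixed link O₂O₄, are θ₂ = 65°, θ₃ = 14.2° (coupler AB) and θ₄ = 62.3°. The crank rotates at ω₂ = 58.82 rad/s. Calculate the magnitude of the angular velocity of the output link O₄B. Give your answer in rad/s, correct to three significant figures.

29.2

ω₂ = 58.82 rad/s
Differentiating the loop-closure r₂e^{iθ₂}+r₃e^{iθ₃}=r₁+r₄e^{iθ₄} gives r₂ω₂e^{iθ₂}+r₃ω₃e^{iθ₃}=r₄ω₄e^{iθ₄}.
Eliminating the other unknown: ω₄ = r₂ω₂ sin(θ₂−θ₃) / [r₄ sin(θ₄−θ₃)].
Numerator sine = +0.77494; denominator sine = +0.74431.
Result = 0.0128·58.82·(+0.77494) / (0.0268·(+0.74431)) = +29.249 rad/s; magnitude 29.249 rad/s.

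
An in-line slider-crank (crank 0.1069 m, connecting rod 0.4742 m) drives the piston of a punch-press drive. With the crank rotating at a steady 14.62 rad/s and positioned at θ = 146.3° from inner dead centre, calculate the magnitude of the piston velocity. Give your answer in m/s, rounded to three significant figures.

0.703

ω = 14.62 rad/s
For an in-line slider-crank, x = r cosθ + √(L² − r² sin²θ), so v = −rω sinθ·[1 + r cosθ/√(L² − r² sin²θ)].
With r = 0.1069 m, L = 0.4742 m, θ = 146.3°: √(L² − r² sin²θ) = 0.47048 m.
v = −0.1069·14.62·0.55484·[1 + 0.1069·-0.83195/0.47048] = -0.70323 m/s.
|v| = 0.70323 m/s.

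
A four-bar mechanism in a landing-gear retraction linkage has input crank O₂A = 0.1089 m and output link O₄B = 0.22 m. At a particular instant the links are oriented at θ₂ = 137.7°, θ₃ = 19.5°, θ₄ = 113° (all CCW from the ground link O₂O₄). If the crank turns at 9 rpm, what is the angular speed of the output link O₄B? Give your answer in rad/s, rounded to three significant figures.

0.412

ω₂ = 0.9425 rad/s (from 9 rpm).
Differentiating the loop-closure r₂e^{iθ₂}+r₃e^{iθ₃}=r₁+r₄e^{iθ₄} gives r₂ω₂e^{iθ₂}+r₃ω₃e^{iθ₃}=r₄ω₄e^{iθ₄}.
Eliminating the other unknown: ω₄ = r₂ω₂ sin(θ₂−θ₃) / [r₄ sin(θ₄−θ₃)].
Numerator sine = +0.88130; denominator sine = +0.99813.
Result = 0.1089·0.9425·(+0.88130) / (0.22·(+0.99813)) = +0.41192 rad/s; magnitude 0.41192 rad/s.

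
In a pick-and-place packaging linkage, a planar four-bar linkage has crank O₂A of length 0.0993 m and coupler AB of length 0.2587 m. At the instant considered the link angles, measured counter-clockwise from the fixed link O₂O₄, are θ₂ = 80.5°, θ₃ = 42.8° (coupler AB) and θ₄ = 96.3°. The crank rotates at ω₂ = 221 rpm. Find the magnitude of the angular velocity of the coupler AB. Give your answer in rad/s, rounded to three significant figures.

3.01

ω₂ = 23.14 rad/s (from 221 rpm).
Differentiating the loop-closure r₂e^{iθ₂}+r₃e^{iθ₃}=r₁+r₄e^{iθ₄} gives r₂ω₂e^{iθ₂}+r₃ω₃e^{iθ₃}=r₄ω₄e^{iθ₄}.
Eliminating the other unknown: ω₃ = r₂ω₂ sin(θ₄−θ₂) / [r₃ sin(θ₃−θ₄)].
Numerator sine = +0.27228; denominator sine = -0.80386.
Result = 0.0993·23.14·(+0.27228) / (0.2587·(-0.80386)) = -3.0089 rad/s; magnitude 3.0089 rad/s.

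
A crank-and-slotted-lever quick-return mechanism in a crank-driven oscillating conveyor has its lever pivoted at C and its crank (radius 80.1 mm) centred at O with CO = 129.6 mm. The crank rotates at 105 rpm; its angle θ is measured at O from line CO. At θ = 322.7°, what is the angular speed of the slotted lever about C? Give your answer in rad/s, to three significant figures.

4.06

ω = 11 rad/s (from 105 rpm).
Crank pin A relative to C: A = (d + r cosθ, r sinθ); lever angle φ = atan2(r sinθ, d + r cosθ).
Differentiating tanφ: φ̇ = rω(d cosθ + r)/(d² + r² + 2dr cosθ).
d² + r² + 2dr cosθ = |CA|² = 0.0397277 m²;  d cosθ + r = +0.18319 m.
|ω_lever| = |0.0801·11·+0.18319| / 0.0397277 = 4.0613 rad/s.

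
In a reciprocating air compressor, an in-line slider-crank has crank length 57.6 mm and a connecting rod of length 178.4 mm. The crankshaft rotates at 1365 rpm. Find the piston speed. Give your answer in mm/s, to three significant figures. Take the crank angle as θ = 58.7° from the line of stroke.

8260

ω = 2π·1365/60 = 142.9 rad/s
For an in-line slider-crank, x = r cosθ + √(L² − r² sin²θ), so v = −rω sinθ·[1 + r cosθ/√(L² − r² sin²θ)].
With r = 0.0576 m, L = 0.1784 m, θ = 58.7°: √(L² − r² sin²θ) = 0.17148 m.
v = −0.0576·142.9·0.85446·[1 + 0.0576·0.51952/0.17148] = -8.2629 m/s.
|v| = 8.2629 m/s = 8262.9 mm/s.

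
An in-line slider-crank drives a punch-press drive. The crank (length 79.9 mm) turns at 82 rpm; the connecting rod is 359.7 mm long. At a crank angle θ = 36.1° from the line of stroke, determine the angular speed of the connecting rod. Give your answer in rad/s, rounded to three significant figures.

ω = 8.587 rad/s (converted from 82 rpm).
The rod makes angle φ with the slider axis where L sinφ = r sinθ; differentiating, L cosφ·φ̇ = r ω cosθ.
L cosφ = √(L² − r² sin²θ) = 0.35661 m.
|ω_rod| = r ω |cosθ| / √(L² − r² sin²θ) = 0.0799·8.587·0.80799/0.35661 = 1.5546 rad/s.

1.55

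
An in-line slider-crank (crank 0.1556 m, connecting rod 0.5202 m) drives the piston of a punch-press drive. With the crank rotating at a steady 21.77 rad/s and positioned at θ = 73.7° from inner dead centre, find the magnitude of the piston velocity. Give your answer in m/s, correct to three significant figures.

3.54

ω = 21.77 rad/s
For an in-line slider-crank, x = r cosθ + √(L² − r² sin²θ), so v = −rω sinθ·[1 + r cosθ/√(L² − r² sin²θ)].
With r = 0.1556 m, L = 0.5202 m, θ = 73.7°: √(L² − r² sin²θ) = 0.4983 m.
v = −0.1556·21.77·0.95981·[1 + 0.1556·0.28067/0.4983] = -3.5362 m/s.
|v| = 3.5362 m/s.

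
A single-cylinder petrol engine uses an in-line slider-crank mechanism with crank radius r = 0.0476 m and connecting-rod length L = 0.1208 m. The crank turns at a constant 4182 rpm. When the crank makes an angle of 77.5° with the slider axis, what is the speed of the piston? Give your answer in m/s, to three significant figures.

ω = 2π·4182/60 = 437.9 rad/s
For an in-line slider-crank, x = r cosθ + √(L² − r² sin²θ), so v = −rω sinθ·[1 + r cosθ/√(L² − r² sin²θ)].
With r = 0.0476 m, L = 0.1208 m, θ = 77.5°: √(L² − r² sin²θ) = 0.1115 m.
v = −0.0476·437.9·0.97630·[1 + 0.0476·0.21644/0.1115] = -22.232 m/s.
|v| = 22.232 m/s.

22.2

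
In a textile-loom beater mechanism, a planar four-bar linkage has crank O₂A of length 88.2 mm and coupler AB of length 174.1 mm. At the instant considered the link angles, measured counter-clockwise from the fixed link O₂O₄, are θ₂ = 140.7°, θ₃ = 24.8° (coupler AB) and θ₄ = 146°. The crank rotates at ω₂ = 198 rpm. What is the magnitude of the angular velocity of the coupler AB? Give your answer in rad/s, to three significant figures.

1.13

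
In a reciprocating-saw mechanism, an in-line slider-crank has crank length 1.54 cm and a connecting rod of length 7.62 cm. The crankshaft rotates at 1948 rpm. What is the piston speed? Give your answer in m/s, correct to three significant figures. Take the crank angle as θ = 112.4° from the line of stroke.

ω = 2π·1948/60 = 204 rad/s
For an in-line slider-crank, x = r cosθ + √(L² − r² sin²θ), so v = −rω sinθ·[1 + r cosθ/√(L² − r² sin²θ)].
With r = 0.0154 m, L = 0.0762 m, θ = 112.4°: √(L² − r² sin²θ) = 0.074858 m.
v = −0.0154·204·0.92455·[1 + 0.0154·-0.38107/0.074858] = -2.6768 m/s.
|v| = 2.6768 m/s.

2.68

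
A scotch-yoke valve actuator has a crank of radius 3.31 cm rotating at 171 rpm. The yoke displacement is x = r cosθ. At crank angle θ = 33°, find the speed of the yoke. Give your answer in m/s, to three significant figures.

0.323

ω = 17.91 rad/s (from 171 rpm).
x = r cosθ ⇒ ẋ = −rω sinθ.
|v| = rω|sinθ| = 0.0331·17.91·|sin 33°| = 0.32282 m/s.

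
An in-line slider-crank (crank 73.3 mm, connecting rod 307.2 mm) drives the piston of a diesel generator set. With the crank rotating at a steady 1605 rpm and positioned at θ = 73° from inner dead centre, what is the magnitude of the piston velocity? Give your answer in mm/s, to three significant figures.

12600

ω = 2π·1605/60 = 168.1 rad/s
For an in-line slider-crank, x = r cosθ + √(L² − r² sin²θ), so v = −rω sinθ·[1 + r cosθ/√(L² − r² sin²θ)].
With r = 0.0733 m, L = 0.3072 m, θ = 73°: √(L² − r² sin²θ) = 0.2991 m.
v = −0.0733·168.1·0.95630·[1 + 0.0733·0.29237/0.2991] = -12.626 m/s.
|v| = 12.626 m/s = 12626 mm/s.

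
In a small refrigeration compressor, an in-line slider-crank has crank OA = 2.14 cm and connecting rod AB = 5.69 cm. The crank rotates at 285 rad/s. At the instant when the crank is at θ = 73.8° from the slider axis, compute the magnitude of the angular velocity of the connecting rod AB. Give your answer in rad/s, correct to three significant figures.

32.1

ω = 285 rad/s
The rod makes angle φ with the slider axis where L sinφ = r sinθ; differentiating, L cosφ·φ̇ = r ω cosθ.
L cosφ = √(L² − r² sin²θ) = 0.053059 m.
|ω_rod| = r ω |cosθ| / √(L² − r² sin²θ) = 0.0214·285·0.27899/0.053059 = 32.069 rad/s.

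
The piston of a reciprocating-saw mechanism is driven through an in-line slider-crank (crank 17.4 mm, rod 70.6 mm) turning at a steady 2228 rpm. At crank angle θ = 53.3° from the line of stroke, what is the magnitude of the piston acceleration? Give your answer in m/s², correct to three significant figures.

501

ω = 2π·2228/60 = 233.3 rad/s
x(θ) = r cosθ + √(L² − r² sin²θ); with ω constant, a = ω²·d²x/dθ².
d²x/dθ² = −r cosθ − r²(cos2θ)/√u − r⁴ sin²2θ/(4u^{3/2}),  u = L² − r² sin²θ = 0.00478973 m².
Substituting r = 0.0174 m, L = 0.0706 m, θ = 53.3°: d²x/dθ² = -0.0092124 m.
a = ω²·d²x/dθ² = (233.3)²·(-0.0092124) = -501.49 m/s²;  |a| = 501.49 m/s².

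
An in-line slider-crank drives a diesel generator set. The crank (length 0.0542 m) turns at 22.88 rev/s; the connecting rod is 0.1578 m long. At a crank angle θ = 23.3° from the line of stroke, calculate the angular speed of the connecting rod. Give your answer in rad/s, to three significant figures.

45.8

ω = 143.8 rad/s (converted from 22.88 rev/s).
The rod makes angle φ with the slider axis where L sinφ = r sinθ; differentiating, L cosφ·φ̇ = r ω cosθ.
L cosφ = √(L² − r² sin²θ) = 0.15634 m.
|ω_rod| = r ω |cosθ| / √(L² − r² sin²θ) = 0.0542·143.8·0.91845/0.15634 = 45.775 rad/s.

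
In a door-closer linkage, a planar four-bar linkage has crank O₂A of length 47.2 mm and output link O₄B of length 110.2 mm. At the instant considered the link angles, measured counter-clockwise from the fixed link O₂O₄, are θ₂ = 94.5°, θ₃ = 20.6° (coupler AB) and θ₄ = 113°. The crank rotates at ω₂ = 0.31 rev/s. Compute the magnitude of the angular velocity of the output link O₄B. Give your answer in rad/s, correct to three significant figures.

ω₂ = 1.948 rad/s (from 0.31 rev/s).
Differentiating the loop-closure r₂e^{iθ₂}+r₃e^{iθ₃}=r₁+r₄e^{iθ₄} gives r₂ω₂e^{iθ₂}+r₃ω₃e^{iθ₃}=r₄ω₄e^{iθ₄}.
Eliminating the other unknown: ω₄ = r₂ω₂ sin(θ₂−θ₃) / [r₄ sin(θ₄−θ₃)].
Numerator sine = +0.96078; denominator sine = +0.99912.
Result = 0.0472·1.948·(+0.96078) / (0.1102·(+0.99912)) = +0.80224 rad/s; magnitude 0.80224 rad/s.

0.802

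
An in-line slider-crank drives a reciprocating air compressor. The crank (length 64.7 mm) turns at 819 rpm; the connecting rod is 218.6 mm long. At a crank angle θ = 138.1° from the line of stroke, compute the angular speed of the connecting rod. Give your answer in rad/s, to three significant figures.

19.3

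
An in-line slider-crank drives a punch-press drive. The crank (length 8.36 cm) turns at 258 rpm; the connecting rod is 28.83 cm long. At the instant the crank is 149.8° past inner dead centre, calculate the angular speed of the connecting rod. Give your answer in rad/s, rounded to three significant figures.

6.84

ω = 27.02 rad/s (converted from 258 rpm).
The rod makes angle φ with the slider axis where L sinφ = r sinθ; differentiating, L cosφ·φ̇ = r ω cosθ.
L cosφ = √(L² − r² sin²θ) = 0.28522 m.
|ω_rod| = r ω |cosθ| / √(L² − r² sin²θ) = 0.0836·27.02·0.86427/0.28522 = 6.8443 rad/s.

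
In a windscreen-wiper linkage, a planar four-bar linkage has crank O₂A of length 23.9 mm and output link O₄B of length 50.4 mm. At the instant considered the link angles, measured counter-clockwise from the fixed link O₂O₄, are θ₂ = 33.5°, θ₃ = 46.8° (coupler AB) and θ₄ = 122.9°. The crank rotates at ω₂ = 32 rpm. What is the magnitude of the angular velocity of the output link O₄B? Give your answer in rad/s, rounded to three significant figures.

0.377

ω₂ = 3.351 rad/s (from 32 rpm).
Differentiating the loop-closure r₂e^{iθ₂}+r₃e^{iθ₃}=r₁+r₄e^{iθ₄} gives r₂ω₂e^{iθ₂}+r₃ω₃e^{iθ₃}=r₄ω₄e^{iθ₄}.
Eliminating the other unknown: ω₄ = r₂ω₂ sin(θ₂−θ₃) / [r₄ sin(θ₄−θ₃)].
Numerator sine = -0.23005; denominator sine = +0.97072.
Result = 0.0239·3.351·(-0.23005) / (0.0504·(+0.97072)) = -0.3766 rad/s; magnitude 0.3766 rad/s.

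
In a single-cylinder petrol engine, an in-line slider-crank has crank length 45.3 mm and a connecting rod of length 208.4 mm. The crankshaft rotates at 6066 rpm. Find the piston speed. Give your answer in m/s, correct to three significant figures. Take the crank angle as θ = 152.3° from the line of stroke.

10.8

ω = 2π·6066/60 = 635.2 rad/s
For an in-line slider-crank, x = r cosθ + √(L² − r² sin²θ), so v = −rω sinθ·[1 + r cosθ/√(L² − r² sin²θ)].
With r = 0.0453 m, L = 0.2084 m, θ = 152.3°: √(L² − r² sin²θ) = 0.20733 m.
v = −0.0453·635.2·0.46484·[1 + 0.0453·-0.88539/0.20733] = -10.789 m/s.
|v| = 10.789 m/s.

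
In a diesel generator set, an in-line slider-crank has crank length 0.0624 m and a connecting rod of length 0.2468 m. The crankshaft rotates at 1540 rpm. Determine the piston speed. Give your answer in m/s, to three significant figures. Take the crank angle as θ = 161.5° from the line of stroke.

ω = 2π·1540/60 = 161.3 rad/s
For an in-line slider-crank, x = r cosθ + √(L² − r² sin²θ), so v = −rω sinθ·[1 + r cosθ/√(L² − r² sin²θ)].
With r = 0.0624 m, L = 0.2468 m, θ = 161.5°: √(L² − r² sin²θ) = 0.246 m.
v = −0.0624·161.3·0.31730·[1 + 0.0624·-0.94832/0.246] = -2.425 m/s.
|v| = 2.425 m/s.

2.43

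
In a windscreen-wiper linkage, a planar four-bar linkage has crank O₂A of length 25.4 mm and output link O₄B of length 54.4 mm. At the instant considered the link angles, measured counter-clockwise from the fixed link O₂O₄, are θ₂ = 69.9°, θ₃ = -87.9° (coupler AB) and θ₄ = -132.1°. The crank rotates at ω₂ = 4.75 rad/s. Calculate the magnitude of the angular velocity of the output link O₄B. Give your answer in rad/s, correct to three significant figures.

1.20

ω₂ = 4.75 rad/s
Differentiating the loop-closure r₂e^{iθ₂}+r₃e^{iθ₃}=r₁+r₄e^{iθ₄} gives r₂ω₂e^{iθ₂}+r₃ω₃e^{iθ₃}=r₄ω₄e^{iθ₄}.
Eliminating the other unknown: ω₄ = r₂ω₂ sin(θ₂−θ₃) / [r₄ sin(θ₄−θ₃)].
Numerator sine = +0.37784; denominator sine = -0.69717.
Result = 0.0254·4.75·(+0.37784) / (0.0544·(-0.69717)) = -1.202 rad/s; magnitude 1.202 rad/s.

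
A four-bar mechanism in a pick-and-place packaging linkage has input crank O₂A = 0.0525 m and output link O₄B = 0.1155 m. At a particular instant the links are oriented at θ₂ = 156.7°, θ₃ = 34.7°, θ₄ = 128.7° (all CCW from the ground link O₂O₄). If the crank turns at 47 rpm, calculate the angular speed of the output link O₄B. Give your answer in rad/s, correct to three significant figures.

ω₂ = 4.922 rad/s (from 47 rpm).
Differentiating the loop-closure r₂e^{iθ₂}+r₃e^{iθ₃}=r₁+r₄e^{iθ₄} gives r₂ω₂e^{iθ₂}+r₃ω₃e^{iθ₃}=r₄ω₄e^{iθ₄}.
Eliminating the other unknown: ω₄ = r₂ω₂ sin(θ₂−θ₃) / [r₄ sin(θ₄−θ₃)].
Numerator sine = +0.84805; denominator sine = +0.99756.
Result = 0.0525·4.922·(+0.84805) / (0.1155·(+0.99756)) = +1.9019 rad/s; magnitude 1.9019 rad/s.

1.90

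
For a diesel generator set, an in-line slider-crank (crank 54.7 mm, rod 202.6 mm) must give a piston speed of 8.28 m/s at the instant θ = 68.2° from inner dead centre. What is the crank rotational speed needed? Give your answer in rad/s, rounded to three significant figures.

For an in-line slider-crank, |v_piston| = rω|sinθ|·[1 + r cosθ/√(L² − r² sin²θ)].
With r = 0.0547 m, L = 0.2026 m, θ = 68.2°: the bracketed kinematic factor |dx/dθ| = 0.056048 m.
ω = v/|dx/dθ| = 8.28/0.056048 = 147.73 rad/s.

148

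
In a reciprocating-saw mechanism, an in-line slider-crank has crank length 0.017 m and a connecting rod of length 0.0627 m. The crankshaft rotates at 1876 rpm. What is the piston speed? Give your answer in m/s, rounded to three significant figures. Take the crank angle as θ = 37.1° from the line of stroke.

2.46

ω = 2π·1876/60 = 196.5 rad/s
For an in-line slider-crank, x = r cosθ + √(L² − r² sin²θ), so v = −rω sinθ·[1 + r cosθ/√(L² − r² sin²θ)].
With r = 0.017 m, L = 0.0627 m, θ = 37.1°: √(L² − r² sin²θ) = 0.061856 m.
v = −0.017·196.5·0.60321·[1 + 0.017·0.79758/0.061856] = -2.4561 m/s.
|v| = 2.4561 m/s.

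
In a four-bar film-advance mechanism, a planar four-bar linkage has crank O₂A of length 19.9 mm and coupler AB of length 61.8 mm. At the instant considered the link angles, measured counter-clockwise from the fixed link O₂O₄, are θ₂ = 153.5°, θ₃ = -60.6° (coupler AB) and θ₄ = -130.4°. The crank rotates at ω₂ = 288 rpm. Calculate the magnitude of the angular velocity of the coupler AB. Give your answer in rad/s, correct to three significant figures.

10.0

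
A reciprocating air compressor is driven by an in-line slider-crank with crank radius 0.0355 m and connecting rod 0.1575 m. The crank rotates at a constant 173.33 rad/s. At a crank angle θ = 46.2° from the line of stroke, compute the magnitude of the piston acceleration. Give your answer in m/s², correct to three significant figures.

ω = 173.3 rad/s
x(θ) = r cosθ + √(L² − r² sin²θ); with ω constant, a = ω²·d²x/dθ².
d²x/dθ² = −r cosθ − r²(cos2θ)/√u − r⁴ sin²2θ/(4u^{3/2}),  u = L² − r² sin²θ = 0.0241497 m².
Substituting r = 0.0355 m, L = 0.1575 m, θ = 46.2°: d²x/dθ² = -0.024337 m.
a = ω²·d²x/dθ² = (173.3)²·(-0.024337) = -731.17 m/s²;  |a| = 731.17 m/s².

731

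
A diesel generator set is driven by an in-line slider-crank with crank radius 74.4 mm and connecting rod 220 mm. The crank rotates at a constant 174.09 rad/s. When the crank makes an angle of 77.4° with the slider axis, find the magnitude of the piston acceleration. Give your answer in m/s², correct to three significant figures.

ω = 174.1 rad/s
x(θ) = r cosθ + √(L² − r² sin²θ); with ω constant, a = ω²·d²x/dθ².
d²x/dθ² = −r cosθ − r²(cos2θ)/√u − r⁴ sin²2θ/(4u^{3/2}),  u = L² − r² sin²θ = 0.043128 m².
Substituting r = 0.0744 m, L = 0.22 m, θ = 77.4°: d²x/dθ² = +0.0077326 m.
a = ω²·d²x/dθ² = (174.1)²·(+0.0077326) = +234.35 m/s²;  |a| = 234.35 m/s².

234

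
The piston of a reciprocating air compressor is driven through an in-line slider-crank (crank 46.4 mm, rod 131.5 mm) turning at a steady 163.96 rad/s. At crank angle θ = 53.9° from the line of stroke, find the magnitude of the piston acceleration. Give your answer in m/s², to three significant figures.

609

ω = 164 rad/s
x(θ) = r cosθ + √(L² − r² sin²θ); with ω constant, a = ω²·d²x/dθ².
d²x/dθ² = −r cosθ − r²(cos2θ)/√u − r⁴ sin²2θ/(4u^{3/2}),  u = L² − r² sin²θ = 0.0158867 m².
Substituting r = 0.0464 m, L = 0.1315 m, θ = 53.9°: d²x/dθ² = -0.022642 m.
a = ω²·d²x/dθ² = (164)²·(-0.022642) = -608.67 m/s²;  |a| = 608.67 m/s².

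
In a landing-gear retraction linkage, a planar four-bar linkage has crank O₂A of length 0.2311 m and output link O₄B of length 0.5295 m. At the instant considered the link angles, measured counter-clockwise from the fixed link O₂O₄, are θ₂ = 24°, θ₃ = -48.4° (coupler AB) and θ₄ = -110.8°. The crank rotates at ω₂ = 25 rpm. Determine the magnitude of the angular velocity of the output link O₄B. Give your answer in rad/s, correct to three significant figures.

1.23

ω₂ = 2.618 rad/s (from 25 rpm).
Differentiating the loop-closure r₂e^{iθ₂}+r₃e^{iθ₃}=r₁+r₄e^{iθ₄} gives r₂ω₂e^{iθ₂}+r₃ω₃e^{iθ₃}=r₄ω₄e^{iθ₄}.
Eliminating the other unknown: ω₄ = r₂ω₂ sin(θ₂−θ₃) / [r₄ sin(θ₄−θ₃)].
Numerator sine = +0.95319; denominator sine = -0.88620.
Result = 0.2311·2.618·(+0.95319) / (0.5295·(-0.88620)) = -1.229 rad/s; magnitude 1.229 rad/s.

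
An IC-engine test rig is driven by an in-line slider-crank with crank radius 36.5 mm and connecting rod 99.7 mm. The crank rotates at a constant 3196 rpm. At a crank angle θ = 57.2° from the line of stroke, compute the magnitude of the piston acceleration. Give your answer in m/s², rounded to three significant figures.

1610

ω = 2π·3196/60 = 334.7 rad/s
x(θ) = r cosθ + √(L² − r² sin²θ); with ω constant, a = ω²·d²x/dθ².
d²x/dθ² = −r cosθ − r²(cos2θ)/√u − r⁴ sin²2θ/(4u^{3/2}),  u = L² − r² sin²θ = 0.00899879 m².
Substituting r = 0.0365 m, L = 0.0997 m, θ = 57.2°: d²x/dθ² = -0.014402 m.
a = ω²·d²x/dθ² = (334.7)²·(-0.014402) = -1613.2 m/s²;  |a| = 1613.2 m/s².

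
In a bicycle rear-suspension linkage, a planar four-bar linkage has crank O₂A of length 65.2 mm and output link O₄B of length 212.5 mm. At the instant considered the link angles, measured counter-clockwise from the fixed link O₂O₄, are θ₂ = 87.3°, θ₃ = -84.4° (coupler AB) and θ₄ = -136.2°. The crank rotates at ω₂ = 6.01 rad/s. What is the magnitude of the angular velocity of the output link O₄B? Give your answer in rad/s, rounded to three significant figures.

ω₂ = 6.01 rad/s
Differentiating the loop-closure r₂e^{iθ₂}+r₃e^{iθ₃}=r₁+r₄e^{iθ₄} gives r₂ω₂e^{iθ₂}+r₃ω₃e^{iθ₃}=r₄ω₄e^{iθ₄}.
Eliminating the other unknown: ω₄ = r₂ω₂ sin(θ₂−θ₃) / [r₄ sin(θ₄−θ₃)].
Numerator sine = +0.14436; denominator sine = -0.78586.
Result = 0.0652·6.01·(+0.14436) / (0.2125·(-0.78586)) = -0.33873 rad/s; magnitude 0.33873 rad/s.

0.339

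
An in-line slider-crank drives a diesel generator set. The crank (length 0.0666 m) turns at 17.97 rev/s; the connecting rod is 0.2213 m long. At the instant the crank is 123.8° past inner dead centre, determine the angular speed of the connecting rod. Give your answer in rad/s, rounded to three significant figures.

19.5

ω = 112.9 rad/s (converted from 17.97 rev/s).
The rod makes angle φ with the slider axis where L sinφ = r sinθ; differentiating, L cosφ·φ̇ = r ω cosθ.
L cosφ = √(L² − r² sin²θ) = 0.21427 m.
|ω_rod| = r ω |cosθ| / √(L² − r² sin²θ) = 0.0666·112.9·0.55630/0.21427 = 19.523 rad/s.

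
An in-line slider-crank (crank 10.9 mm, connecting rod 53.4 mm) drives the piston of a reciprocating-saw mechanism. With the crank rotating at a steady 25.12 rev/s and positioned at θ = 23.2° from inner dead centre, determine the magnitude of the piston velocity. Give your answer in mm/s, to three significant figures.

ω = 2π·25.1 = 157.8 rad/s
For an in-line slider-crank, x = r cosθ + √(L² − r² sin²θ), so v = −rω sinθ·[1 + r cosθ/√(L² − r² sin²θ)].
With r = 0.0109 m, L = 0.0534 m, θ = 23.2°: √(L² − r² sin²θ) = 0.053227 m.
v = −0.0109·157.8·0.39394·[1 + 0.0109·0.91914/0.053227] = -0.8053 m/s.
|v| = 0.8053 m/s = 805.3 mm/s.

805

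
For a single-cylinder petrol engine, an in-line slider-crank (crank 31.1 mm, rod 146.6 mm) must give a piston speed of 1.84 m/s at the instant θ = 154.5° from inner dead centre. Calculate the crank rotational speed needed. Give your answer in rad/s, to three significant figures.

For an in-line slider-crank, |v_piston| = rω|sinθ|·[1 + r cosθ/√(L² − r² sin²θ)].
With r = 0.0311 m, L = 0.1466 m, θ = 154.5°: the bracketed kinematic factor |dx/dθ| = 0.010814 m.
ω = v/|dx/dθ| = 1.84/0.010814 = 170.14 rad/s.

170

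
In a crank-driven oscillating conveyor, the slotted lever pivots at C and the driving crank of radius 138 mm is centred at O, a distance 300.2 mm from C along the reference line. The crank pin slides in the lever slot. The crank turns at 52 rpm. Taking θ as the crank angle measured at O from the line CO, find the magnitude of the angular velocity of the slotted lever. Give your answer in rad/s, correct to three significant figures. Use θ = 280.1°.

ω = 5.445 rad/s (from 52 rpm).
Crank pin A relative to C: A = (d + r cosθ, r sinθ); lever angle φ = atan2(r sinθ, d + r cosθ).
Differentiating tanφ: φ̇ = rω(d cosθ + r)/(d² + r² + 2dr cosθ).
d² + r² + 2dr cosθ = |CA|² = 0.123694 m²;  d cosθ + r = +0.19065 m.
|ω_lever| = |0.138·5.445·+0.19065| / 0.123694 = 1.1582 rad/s.

1.16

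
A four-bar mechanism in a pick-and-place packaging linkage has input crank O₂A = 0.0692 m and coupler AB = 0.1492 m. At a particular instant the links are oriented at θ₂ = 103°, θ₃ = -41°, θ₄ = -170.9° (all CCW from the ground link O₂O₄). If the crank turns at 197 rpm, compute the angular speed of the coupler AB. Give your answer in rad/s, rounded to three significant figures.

ω₂ = 20.63 rad/s (from 197 rpm).
Differentiating the loop-closure r₂e^{iθ₂}+r₃e^{iθ₃}=r₁+r₄e^{iθ₄} gives r₂ω₂e^{iθ₂}+r₃ω₃e^{iθ₃}=r₄ω₄e^{iθ₄}.
Eliminating the other unknown: ω₃ = r₂ω₂ sin(θ₄−θ₂) / [r₃ sin(θ₃−θ₄)].
Numerator sine = +0.99768; denominator sine = +0.76717.
Result = 0.0692·20.63·(+0.99768) / (0.1492·(+0.76717)) = +12.443 rad/s; magnitude 12.443 rad/s.

12.4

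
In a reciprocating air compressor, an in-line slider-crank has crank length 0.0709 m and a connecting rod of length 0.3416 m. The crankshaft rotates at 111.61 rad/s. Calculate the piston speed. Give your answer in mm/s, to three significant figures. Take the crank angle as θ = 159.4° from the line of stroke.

ω = 111.6 rad/s
For an in-line slider-crank, x = r cosθ + √(L² − r² sin²θ), so v = −rω sinθ·[1 + r cosθ/√(L² − r² sin²θ)].
With r = 0.0709 m, L = 0.3416 m, θ = 159.4°: √(L² − r² sin²θ) = 0.34069 m.
v = −0.0709·111.6·0.35184·[1 + 0.0709·-0.93606/0.34069] = -2.2418 m/s.
|v| = 2.2418 m/s = 2241.8 mm/s.

2240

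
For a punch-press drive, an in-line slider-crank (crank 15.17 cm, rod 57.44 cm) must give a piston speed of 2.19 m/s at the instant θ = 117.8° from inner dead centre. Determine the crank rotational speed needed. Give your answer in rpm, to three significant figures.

For an in-line slider-crank, |v_piston| = rω|sinθ|·[1 + r cosθ/√(L² − r² sin²θ)].
With r = 0.1517 m, L = 0.5744 m, θ = 117.8°: the bracketed kinematic factor |dx/dθ| = 0.11719 m.
ω = v/|dx/dθ| = 2.19/0.11719 = 18.687 rad/s.
N = 60ω/(2π) = 178.45 rpm.

178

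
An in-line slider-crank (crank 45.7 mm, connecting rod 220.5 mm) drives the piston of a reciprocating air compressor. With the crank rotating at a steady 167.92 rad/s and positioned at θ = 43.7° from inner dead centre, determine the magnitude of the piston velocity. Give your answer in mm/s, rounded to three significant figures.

6100

ω = 167.9 rad/s
For an in-line slider-crank, x = r cosθ + √(L² − r² sin²θ), so v = −rω sinθ·[1 + r cosθ/√(L² − r² sin²θ)].
With r = 0.0457 m, L = 0.2205 m, θ = 43.7°: √(L² − r² sin²θ) = 0.21823 m.
v = −0.0457·167.9·0.69088·[1 + 0.0457·0.72297/0.21823] = -6.1045 m/s.
|v| = 6.1045 m/s = 6104.5 mm/s.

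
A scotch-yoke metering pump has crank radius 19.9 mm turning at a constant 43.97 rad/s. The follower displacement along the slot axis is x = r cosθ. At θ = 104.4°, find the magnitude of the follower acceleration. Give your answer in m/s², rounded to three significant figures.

9.57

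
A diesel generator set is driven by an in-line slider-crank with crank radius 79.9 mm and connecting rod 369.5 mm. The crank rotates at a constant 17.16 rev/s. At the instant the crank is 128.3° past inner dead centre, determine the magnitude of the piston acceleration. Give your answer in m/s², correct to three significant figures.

ω = 2π·17.2 = 107.8 rad/s
x(θ) = r cosθ + √(L² − r² sin²θ); with ω constant, a = ω²·d²x/dθ².
d²x/dθ² = −r cosθ − r²(cos2θ)/√u − r⁴ sin²2θ/(4u^{3/2}),  u = L² − r² sin²θ = 0.132599 m².
Substituting r = 0.0799 m, L = 0.3695 m, θ = 128.3°: d²x/dθ² = +0.053384 m.
a = ω²·d²x/dθ² = (107.8)²·(+0.053384) = +620.59 m/s²;  |a| = 620.59 m/s².

621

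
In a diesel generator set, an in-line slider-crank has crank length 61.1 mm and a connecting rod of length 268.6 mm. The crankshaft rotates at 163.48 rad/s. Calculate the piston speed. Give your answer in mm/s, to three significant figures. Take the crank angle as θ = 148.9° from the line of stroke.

4150

ω = 163.5 rad/s
For an in-line slider-crank, x = r cosθ + √(L² − r² sin²θ), so v = −rω sinθ·[1 + r cosθ/√(L² − r² sin²θ)].
With r = 0.0611 m, L = 0.2686 m, θ = 148.9°: √(L² − r² sin²θ) = 0.26674 m.
v = −0.0611·163.5·0.51653·[1 + 0.0611·-0.85627/0.26674] = -4.1475 m/s.
|v| = 4.1475 m/s = 4147.5 mm/s.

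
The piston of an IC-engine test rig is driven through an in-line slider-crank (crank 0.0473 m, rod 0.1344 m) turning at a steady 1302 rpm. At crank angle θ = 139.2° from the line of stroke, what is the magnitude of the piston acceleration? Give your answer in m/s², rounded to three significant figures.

ω = 2π·1302/60 = 136.3 rad/s
x(θ) = r cosθ + √(L² − r² sin²θ); with ω constant, a = ω²·d²x/dθ².
d²x/dθ² = −r cosθ − r²(cos2θ)/√u − r⁴ sin²2θ/(4u^{3/2}),  u = L² − r² sin²θ = 0.0171081 m².
Substituting r = 0.0473 m, L = 0.1344 m, θ = 139.2°: d²x/dθ² = +0.03276 m.
a = ω²·d²x/dθ² = (136.3)²·(+0.03276) = +609.01 m/s²;  |a| = 609.01 m/s².

609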